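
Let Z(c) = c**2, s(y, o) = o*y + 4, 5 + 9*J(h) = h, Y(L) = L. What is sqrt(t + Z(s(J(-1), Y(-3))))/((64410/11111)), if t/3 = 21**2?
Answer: 11111*sqrt(151)/21470 ≈ 6.3593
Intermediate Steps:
J(h) = -5/9 + h/9
s(y, o) = 4 + o*y
t = 1323 (t = 3*21**2 = 3*441 = 1323)
sqrt(t + Z(s(J(-1), Y(-3))))/((64410/11111)) = sqrt(1323 + (4 - 3*(-5/9 + (1/9)*(-1)))**2)/((64410/11111)) = sqrt(1323 + (4 - 3*(-5/9 - 1/9))**2)/((64410*(1/11111))) = sqrt(1323 + (4 - 3*(-2/3))**2)/(64410/11111) = sqrt(1323 + (4 + 2)**2)*(11111/64410) = sqrt(1323 + 6**2)*(11111/64410) = sqrt(1323 + 36)*(11111/64410) = sqrt(1359)*(11111/64410) = (3*sqrt(151))*(11111/64410) = 11111*sqrt(151)/21470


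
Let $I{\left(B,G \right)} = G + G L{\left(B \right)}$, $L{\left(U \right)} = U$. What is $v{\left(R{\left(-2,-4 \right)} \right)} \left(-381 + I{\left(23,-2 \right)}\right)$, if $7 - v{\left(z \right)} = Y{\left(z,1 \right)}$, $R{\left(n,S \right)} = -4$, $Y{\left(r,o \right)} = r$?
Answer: $-4719$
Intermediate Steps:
$v{\left(z \right)} = 7 - z$
$I{\left(B,G \right)} = G + B G$ ($I{\left(B,G \right)} = G + G B = G + B G$)
$v{\left(R{\left(-2,-4 \right)} \right)} \left(-381 + I{\left(23,-2 \right)}\right) = \left(7 - -4\right) \left(-381 - 2 \left(1 + 23\right)\right) = \left(7 + 4\right) \left(-381 - 48\right) = 11 \left(-381 - 48\right) = 11 \left(-429\right) = -4719$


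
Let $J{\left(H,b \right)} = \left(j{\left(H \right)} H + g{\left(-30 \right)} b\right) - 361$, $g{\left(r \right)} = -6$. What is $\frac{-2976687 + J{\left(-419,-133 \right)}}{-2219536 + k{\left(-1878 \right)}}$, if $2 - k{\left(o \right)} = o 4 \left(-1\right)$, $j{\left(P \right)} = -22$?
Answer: $\frac{1483516}{1113523} \approx 1.3323$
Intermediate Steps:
$k{\left(o \right)} = 2 + 4 o$ ($k{\left(o \right)} = 2 - o 4 \left(-1\right) = 2 - 4 o \left(-1\right) = 2 - - 4 o = 2 + 4 o$)
$J{\left(H,b \right)} = -361 - 22 H - 6 b$ ($J{\left(H,b \right)} = \left(- 22 H - 6 b\right) - 361 = -361 - 22 H - 6 b$)
$\frac{-2976687 + J{\left(-419,-133 \right)}}{-2219536 + k{\left(-1878 \right)}} = \frac{-2976687 - -9655}{-2219536 + \left(2 + 4 \left(-1878\right)\right)} = \frac{-2976687 + \left(-361 + 9218 + 798\right)}{-2219536 + \left(2 - 7512\right)} = \frac{-2976687 + 9655}{-2219536 - 7510} = - \frac{2967032}{-2227046} = \left(-2967032\right) \left(- \frac{1}{2227046}\right) = \frac{1483516}{1113523}$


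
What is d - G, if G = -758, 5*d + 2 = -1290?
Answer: 2498/5 ≈ 499.60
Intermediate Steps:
d = -1292/5 (d = -⅖ + (⅕)*(-1290) = -⅖ - 258 = -1292/5 ≈ -258.40)
d - G = -1292/5 - 1*(-758) = -1292/5 + 758 = 2498/5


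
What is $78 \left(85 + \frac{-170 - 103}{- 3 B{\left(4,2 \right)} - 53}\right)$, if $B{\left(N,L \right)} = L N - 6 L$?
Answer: $\frac{293124}{41} \approx 7149.4$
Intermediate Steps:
$B{\left(N,L \right)} = - 6 L + L N$
$78 \left(85 + \frac{-170 - 103}{- 3 B{\left(4,2 \right)} - 53}\right) = 78 \left(85 + \frac{-170 - 103}{- 3 \cdot 2 \left(-6 + 4\right) - 53}\right) = 78 \left(85 - \frac{273}{- 3 \cdot 2 \left(-2\right) - 53}\right) = 78 \left(85 - \frac{273}{\left(-3\right) \left(-4\right) - 53}\right) = 78 \left(85 - \frac{273}{12 - 53}\right) = 78 \left(85 - \frac{273}{-41}\right) = 78 \left(85 - - \frac{273}{41}\right) = 78 \left(85 + \frac{273}{41}\right) = 78 \cdot \frac{3758}{41} = \frac{293124}{41}$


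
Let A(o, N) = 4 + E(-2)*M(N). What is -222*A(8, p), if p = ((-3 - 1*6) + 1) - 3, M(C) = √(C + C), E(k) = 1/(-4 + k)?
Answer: -888 + 37*I*√22 ≈ -888.0 + 173.55*I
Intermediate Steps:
M(C) = √2*√C (M(C) = √(2*C) = √2*√C)
p = -11 (p = ((-3 - 6) + 1) - 3 = (-9 + 1) - 3 = -8 - 3 = -11)
A(o, N) = 4 - √2*√N/6 (A(o, N) = 4 + (√2*√N)/(-4 - 2) = 4 + (√2*√N)/(-6) = 4 - √2*√N/6)
-222*A(8, p) = -222*(4 - √2*√(-11)/6) = -222*(4 - √2*I*√11/6) = -222*(4 - I*√22/6) = -888 + 37*I*√22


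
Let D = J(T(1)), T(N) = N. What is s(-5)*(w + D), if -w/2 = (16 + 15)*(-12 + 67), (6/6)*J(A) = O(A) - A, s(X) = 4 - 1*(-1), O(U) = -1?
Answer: -17060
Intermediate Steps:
s(X) = 5 (s(X) = 4 + 1 = 5)
J(A) = -1 - A
D = -2 (D = -1 - 1*1 = -1 - 1 = -2)
w = -3410 (w = -2*(16 + 15)*(-12 + 67) = -62*55 = -2*1705 = -3410)
s(-5)*(w + D) = 5*(-3410 - 2) = 5*(-3412) = -17060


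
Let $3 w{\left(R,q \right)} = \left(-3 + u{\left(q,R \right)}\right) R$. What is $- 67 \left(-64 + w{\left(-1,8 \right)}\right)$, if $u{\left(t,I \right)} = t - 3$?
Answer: $\frac{12998}{3} \approx 4332.7$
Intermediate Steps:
$u{\left(t,I \right)} = -3 + t$
$w{\left(R,q \right)} = \frac{R \left(-6 + q\right)}{3}$ ($w{\left(R,q \right)} = \frac{\left(-3 + \left(-3 + q\right)\right) R}{3} = \frac{\left(-6 + q\right) R}{3} = \frac{R \left(-6 + q\right)}{3}$)
$- 67 \left(-64 + w{\left(-1,8 \right)}\right) = - 67 \left(-64 + \frac{1}{3} \left(-1\right) \left(-6 + 8\right)\right) = - 67 \left(-64 + \frac{1}{3} \left(-1\right) 2\right) = - 67 \left(-64 - \frac{2}{3}\right) = \left(-67\right) \left(- \frac{194}{3}\right) = \frac{12998}{3}$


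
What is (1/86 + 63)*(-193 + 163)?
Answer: -81285/43 ≈ -1890.3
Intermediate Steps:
(1/86 + 63)*(-193 + 163) = (1/86 + 63)*(-30) = (5419/86)*(-30) = -81285/43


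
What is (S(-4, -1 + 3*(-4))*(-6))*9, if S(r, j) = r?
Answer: 216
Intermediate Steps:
(S(-4, -1 + 3*(-4))*(-6))*9 = -4*(-6)*9 = 24*9 = 216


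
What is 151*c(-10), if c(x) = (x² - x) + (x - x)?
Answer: 16610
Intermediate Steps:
c(x) = x² - x (c(x) = (x² - x) + 0 = x² - x)
151*c(-10) = 151*(-10*(-1 - 10)) = 151*(-10*(-11)) = 151*110 = 16610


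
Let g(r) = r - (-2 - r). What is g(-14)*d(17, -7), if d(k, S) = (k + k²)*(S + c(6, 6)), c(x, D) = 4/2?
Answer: 39780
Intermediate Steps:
c(x, D) = 2 (c(x, D) = 4*(½) = 2)
g(r) = 2 + 2*r (g(r) = r + (2 + r) = 2 + 2*r)
d(k, S) = (2 + S)*(k + k²) (d(k, S) = (k + k²)*(S + 2) = (k + k²)*(2 + S) = (2 + S)*(k + k²))
g(-14)*d(17, -7) = (2 + 2*(-14))*(17*(2 - 7 + 2*17 - 7*17)) = (2 - 28)*(17*(2 - 7 + 34 - 119)) = -442*(-90) = -26*(-1530) = 39780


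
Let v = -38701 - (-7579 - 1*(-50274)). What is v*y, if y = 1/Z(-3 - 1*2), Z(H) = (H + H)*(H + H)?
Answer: -20349/25 ≈ -813.96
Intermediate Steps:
Z(H) = 4*H**2 (Z(H) = (2*H)*(2*H) = 4*H**2)
v = -81396 (v = -38701 - (-7579 + 50274) = -38701 - 1*42695 = -38701 - 42695 = -81396)
y = 1/100 (y = 1/(4*(-3 - 1*2)**2) = 1/(4*(-3 - 2)**2) = 1/(4*(-5)**2) = 1/(4*25) = 1/100 ≈ 0.010000)
v*y = -81396*1/100 = -20349/25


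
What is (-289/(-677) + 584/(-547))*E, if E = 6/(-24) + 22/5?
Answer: -3938931/1481276 ≈ -2.6591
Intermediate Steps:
E = 83/20 (E = 6*(-1/24) + 22*(⅕) = -¼ + 22/5 = 83/20 ≈ 4.1500)
(-289/(-677) + 584/(-547))*E = (-289/(-677) + 584/(-547))*(83/20) = (-289*(-1/677) + 584*(-1/547))*(83/20) = (289/677 - 584/547)*(83/20) = -237285/370319*83/20 = -3938931/1481276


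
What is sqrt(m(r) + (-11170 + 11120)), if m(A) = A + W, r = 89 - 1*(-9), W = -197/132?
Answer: sqrt(202587)/66 ≈ 6.8196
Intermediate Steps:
W = -197/132 (W = -197*1/132 = -197/132 ≈ -1.4924)
r = 98 (r = 89 + 9 = 98)
m(A) = -197/132 + A (m(A) = A - 197/132 = -197/132 + A)
sqrt(m(r) + (-11170 + 11120)) = sqrt((-197/132 + 98) + (-11170 + 11120)) = sqrt(12739/132 - 50) = sqrt(6139/132) = sqrt(202587)/66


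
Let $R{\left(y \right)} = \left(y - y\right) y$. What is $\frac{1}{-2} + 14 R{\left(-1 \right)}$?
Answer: $- \frac{1}{2} \approx -0.5$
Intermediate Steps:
$R{\left(y \right)} = 0$ ($R{\left(y \right)} = 0 y = 0$)
$\frac{1}{-2} + 14 R{\left(-1 \right)} = \frac{1}{-2} + 14 \cdot 0 = - \frac{1}{2} + 0 = - \frac{1}{2}$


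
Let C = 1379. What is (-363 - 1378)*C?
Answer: -2400839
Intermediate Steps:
(-363 - 1378)*C = (-363 - 1378)*1379 = -1741*1379 = -2400839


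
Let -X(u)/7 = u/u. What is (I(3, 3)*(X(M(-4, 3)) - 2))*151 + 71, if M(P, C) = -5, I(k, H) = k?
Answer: -4006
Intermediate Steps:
X(u) = -7 (X(u) = -7*u/u = -7*1 = -7)
(I(3, 3)*(X(M(-4, 3)) - 2))*151 + 71 = (3*(-7 - 2))*151 + 71 = (3*(-9))*151 + 71 = -27*151 + 71 = -4077 + 71 = -4006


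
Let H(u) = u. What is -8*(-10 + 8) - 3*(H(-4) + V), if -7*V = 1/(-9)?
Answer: 587/21 ≈ 27.952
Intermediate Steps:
V = 1/63 (V = -⅐/(-9) = -⅐*(-⅑) = 1/63 ≈ 0.015873)
-8*(-10 + 8) - 3*(H(-4) + V) = -8*(-10 + 8) - 3*(-4 + 1/63) = -8*(-2) - 3*(-251)/63 = 16 - 1*(-251/21) = 16 + 251/21 = 587/21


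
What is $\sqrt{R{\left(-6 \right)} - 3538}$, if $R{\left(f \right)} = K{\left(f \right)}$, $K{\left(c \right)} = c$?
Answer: $2 i \sqrt{886} \approx 59.531 i$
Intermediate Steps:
$R{\left(f \right)} = f$
$\sqrt{R{\left(-6 \right)} - 3538} = \sqrt{-6 - 3538} = \sqrt{-3544} = 2 i \sqrt{886}$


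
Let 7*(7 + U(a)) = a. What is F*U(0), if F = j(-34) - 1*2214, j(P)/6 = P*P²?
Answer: 1666266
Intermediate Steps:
U(a) = -7 + a/7
j(P) = 6*P³ (j(P) = 6*(P*P²) = 6*P³)
F = -238038 (F = 6*(-34)³ - 1*2214 = 6*(-39304) - 2214 = -235824 - 2214 = -238038)
F*U(0) = -238038*(-7 + (⅐)*0) = -238038*(-7 + 0) = -238038*(-7) = 1666266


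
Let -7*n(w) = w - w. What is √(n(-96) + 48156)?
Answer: 2*√12039 ≈ 219.44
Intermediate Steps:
n(w) = 0 (n(w) = -(w - w)/7 = -⅐*0 = 0)
√(n(-96) + 48156) = √(0 + 48156) = √48156 = 2*√12039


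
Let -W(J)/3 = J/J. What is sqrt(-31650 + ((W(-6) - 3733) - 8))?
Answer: I*sqrt(35394) ≈ 188.13*I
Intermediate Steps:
W(J) = -3 (W(J) = -3*J/J = -3*1 = -3)
sqrt(-31650 + ((W(-6) - 3733) - 8)) = sqrt(-31650 + ((-3 - 3733) - 8)) = sqrt(-31650 + (-3736 - 8)) = sqrt(-31650 - 3744) = sqrt(-35394) = I*sqrt(35394)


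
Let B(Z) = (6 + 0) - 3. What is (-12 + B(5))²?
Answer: 81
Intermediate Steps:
B(Z) = 3 (B(Z) = 6 - 3 = 3)
(-12 + B(5))² = (-12 + 3)² = (-9)² = 81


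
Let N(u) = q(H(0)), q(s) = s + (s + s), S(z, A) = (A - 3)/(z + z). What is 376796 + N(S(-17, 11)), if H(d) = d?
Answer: 376796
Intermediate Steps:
S(z, A) = (-3 + A)/(2*z) (S(z, A) = (-3 + A)/((2*z)) = (-3 + A)*(1/(2*z)) = (-3 + A)/(2*z))
q(s) = 3*s (q(s) = s + 2*s = 3*s)
N(u) = 0 (N(u) = 3*0 = 0)
376796 + N(S(-17, 11)) = 376796 + 0 = 376796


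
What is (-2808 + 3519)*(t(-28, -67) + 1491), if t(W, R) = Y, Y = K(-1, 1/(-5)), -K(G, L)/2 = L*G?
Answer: 5299083/5 ≈ 1.0598e+6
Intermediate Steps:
K(G, L) = -2*G*L (K(G, L) = -2*L*G = -2*G*L)
Y = -2/5 (Y = -2*(-1)/(-5) = -2*(-1)*(-1/5) = -2/5 ≈ -0.40000)
t(W, R) = -2/5
(-2808 + 3519)*(t(-28, -67) + 1491) = (-2808 + 3519)*(-2/5 + 1491) = 711*(7453/5) = 5299083/5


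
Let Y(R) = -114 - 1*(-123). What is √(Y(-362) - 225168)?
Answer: I*√225159 ≈ 474.51*I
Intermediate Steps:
Y(R) = 9 (Y(R) = -114 + 123 = 9)
√(Y(-362) - 225168) = √(9 - 225168) = √(-225159) = I*√225159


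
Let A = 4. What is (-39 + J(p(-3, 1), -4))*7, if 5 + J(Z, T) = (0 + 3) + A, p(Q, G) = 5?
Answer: -259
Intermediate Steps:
J(Z, T) = 2 (J(Z, T) = -5 + ((0 + 3) + 4) = -5 + (3 + 4) = -5 + 7 = 2)
(-39 + J(p(-3, 1), -4))*7 = (-39 + 2)*7 = -37*7 = -259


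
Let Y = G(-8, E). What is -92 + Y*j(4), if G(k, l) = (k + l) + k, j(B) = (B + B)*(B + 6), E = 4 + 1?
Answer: -972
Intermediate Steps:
E = 5
j(B) = 2*B*(6 + B) (j(B) = (2*B)*(6 + B) = 2*B*(6 + B))
G(k, l) = l + 2*k
Y = -11 (Y = 5 + 2*(-8) = 5 - 16 = -11)
-92 + Y*j(4) = -92 - 22*4*(6 + 4) = -92 - 22*4*10 = -92 - 11*80 = -92 - 880 = -972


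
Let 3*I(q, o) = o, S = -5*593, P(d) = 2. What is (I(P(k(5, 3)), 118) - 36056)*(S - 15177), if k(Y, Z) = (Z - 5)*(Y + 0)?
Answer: 1960243100/3 ≈ 6.5341e+8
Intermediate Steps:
k(Y, Z) = Y*(-5 + Z) (k(Y, Z) = (-5 + Z)*Y = Y*(-5 + Z))
S = -2965
I(q, o) = o/3
(I(P(k(5, 3)), 118) - 36056)*(S - 15177) = ((⅓)*118 - 36056)*(-2965 - 15177) = (118/3 - 36056)*(-18142) = -108050/3*(-18142) = 1960243100/3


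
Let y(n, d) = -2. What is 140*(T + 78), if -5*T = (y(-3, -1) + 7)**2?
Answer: 10220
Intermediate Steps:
T = -5 (T = -(-2 + 7)**2/5 = -1/5*5**2 = -1/5*25 = -5)
140*(T + 78) = 140*(-5 + 78) = 140*73 = 10220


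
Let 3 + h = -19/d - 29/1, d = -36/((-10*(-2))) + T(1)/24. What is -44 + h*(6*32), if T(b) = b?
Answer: -867908/211 ≈ -4113.3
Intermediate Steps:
d = -211/120 (d = -36/((-10*(-2))) + 1/24 = -36/20 + 1*(1/24) = -36*1/20 + 1/24 = -9/5 + 1/24 = -211/120 ≈ -1.7583)
h = -4472/211 (h = -3 + (-19/(-211/120) - 29/1) = -3 + (-19*(-120/211) - 29*1) = -3 + (2280/211 - 29) = -3 - 3839/211 = -4472/211 ≈ -21.194)
-44 + h*(6*32) = -44 - 26832*32/211 = -44 - 4472/211*192 = -44 - 858624/211 = -867908/211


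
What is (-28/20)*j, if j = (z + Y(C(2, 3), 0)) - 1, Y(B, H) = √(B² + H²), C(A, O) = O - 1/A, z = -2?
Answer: 7/10 ≈ 0.70000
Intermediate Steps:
j = -½ (j = (-2 + √((3 - 1/2)² + 0²)) - 1 = (-2 + √((3 - 1*½)² + 0)) - 1 = (-2 + √((3 - ½)² + 0)) - 1 = (-2 + √((5/2)² + 0)) - 1 = (-2 + √(25/4 + 0)) - 1 = (-2 + √(25/4)) - 1 = (-2 + 5/2) - 1 = ½ - 1 = -½ ≈ -0.50000)
(-28/20)*j = -28/20*(-½) = -28*1/20*(-½) = -7/5*(-½) = 7/10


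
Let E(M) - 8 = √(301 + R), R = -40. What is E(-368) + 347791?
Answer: 347799 + 3*√29 ≈ 3.4782e+5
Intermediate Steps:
E(M) = 8 + 3*√29 (E(M) = 8 + √(301 - 40) = 8 + √261 = 8 + 3*√29)
E(-368) + 347791 = (8 + 3*√29) + 347791 = 347799 + 3*√29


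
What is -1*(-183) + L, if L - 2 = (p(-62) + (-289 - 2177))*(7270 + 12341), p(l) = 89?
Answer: -46615162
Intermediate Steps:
L = -46615345 (L = 2 + (89 + (-289 - 2177))*(7270 + 12341) = 2 + (89 - 2466)*19611 = 2 - 2377*19611 = 2 - 46615347 = -46615345)
-1*(-183) + L = -1*(-183) - 46615345 = 183 - 46615345 = -46615162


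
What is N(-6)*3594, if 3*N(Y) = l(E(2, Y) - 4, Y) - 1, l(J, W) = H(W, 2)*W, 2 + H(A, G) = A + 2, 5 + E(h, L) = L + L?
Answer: 41930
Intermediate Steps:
E(h, L) = -5 + 2*L (E(h, L) = -5 + (L + L) = -5 + 2*L)
H(A, G) = A (H(A, G) = -2 + (A + 2) = -2 + (2 + A) = A)
l(J, W) = W² (l(J, W) = W*W = W²)
N(Y) = -⅓ + Y²/3 (N(Y) = (Y² - 1)/3 = (-1 + Y²)/3 = -⅓ + Y²/3)
N(-6)*3594 = (-⅓ + (⅓)*(-6)²)*3594 = (-⅓ + (⅓)*36)*3594 = (-⅓ + 12)*3594 = (35/3)*3594 = 41930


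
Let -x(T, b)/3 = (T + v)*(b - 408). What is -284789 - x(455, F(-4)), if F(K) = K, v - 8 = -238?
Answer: -562889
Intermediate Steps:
v = -230 (v = 8 - 238 = -230)
x(T, b) = -3*(-408 + b)*(-230 + T) (x(T, b) = -3*(T - 230)*(b - 408) = -3*(-230 + T)*(-408 + b) = -3*(-408 + b)*(-230 + T))
-284789 - x(455, F(-4)) = -284789 - (-281520 + 690*(-4) + 1224*455 - 3*455*(-4)) = -284789 - (-281520 - 2760 + 556920 + 5460) = -284789 - 1*278100 = -284789 - 278100 = -562889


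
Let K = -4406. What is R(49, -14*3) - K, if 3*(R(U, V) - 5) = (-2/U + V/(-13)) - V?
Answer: 8458207/1911 ≈ 4426.1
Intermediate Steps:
R(U, V) = 5 - 14*V/39 - 2/(3*U) (R(U, V) = 5 + ((-2/U + V/(-13)) - V)/3 = 5 + ((-2/U + V*(-1/13)) - V)/3 = 5 + ((-2/U - V/13) - V)/3 = 5 + (-2/U - 14*V/13)/3 = 5 + (-14*V/39 - 2/(3*U)) = 5 - 14*V/39 - 2/(3*U))
R(49, -14*3) - K = (5 - (-196)*3/39 - ⅔/49) - 1*(-4406) = (5 - 14/39*(-42) - ⅔*1/49) + 4406 = (5 + 196/13 - 2/147) + 4406 = 38341/1911 + 4406 = 8458207/1911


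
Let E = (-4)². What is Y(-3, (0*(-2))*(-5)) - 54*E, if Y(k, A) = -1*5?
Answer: -869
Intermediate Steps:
Y(k, A) = -5
E = 16
Y(-3, (0*(-2))*(-5)) - 54*E = -5 - 54*16 = -5 - 864 = -869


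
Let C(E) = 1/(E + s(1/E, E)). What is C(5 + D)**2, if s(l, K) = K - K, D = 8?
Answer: 1/169 ≈ 0.0059172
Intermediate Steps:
s(l, K) = 0
C(E) = 1/E (C(E) = 1/(E + 0) = 1/E)
C(5 + D)**2 = (1/(5 + 8))**2 = (1/13)**2 = 1/169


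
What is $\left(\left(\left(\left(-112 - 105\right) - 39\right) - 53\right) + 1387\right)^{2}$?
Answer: $1162084$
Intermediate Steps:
$\left(\left(\left(\left(-112 - 105\right) - 39\right) - 53\right) + 1387\right)^{2} = \left(\left(\left(-217 - 39\right) - 53\right) + 1387\right)^{2} = \left(\left(-256 - 53\right) + 1387\right)^{2} = \left(-309 + 1387\right)^{2} = 1078^{2} = 1162084$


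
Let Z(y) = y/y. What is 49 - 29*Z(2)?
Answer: 20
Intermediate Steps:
Z(y) = 1
49 - 29*Z(2) = 49 - 29*1 = 49 - 29 = 20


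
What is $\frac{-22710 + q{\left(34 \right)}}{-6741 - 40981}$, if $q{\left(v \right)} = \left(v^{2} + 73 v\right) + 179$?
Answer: $\frac{18893}{47722} \approx 0.3959$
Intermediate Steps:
$q{\left(v \right)} = 179 + v^{2} + 73 v$
$\frac{-22710 + q{\left(34 \right)}}{-6741 - 40981} = \frac{-22710 + \left(179 + 34^{2} + 73 \cdot 34\right)}{-6741 - 40981} = \frac{-22710 + \left(179 + 1156 + 2482\right)}{-47722} = \left(-22710 + 3817\right) \left(- \frac{1}{47722}\right) = \left(-18893\right) \left(- \frac{1}{47722}\right) = \frac{18893}{47722}$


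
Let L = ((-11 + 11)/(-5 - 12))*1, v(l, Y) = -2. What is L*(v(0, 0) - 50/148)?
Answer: 0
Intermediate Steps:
L = 0 (L = (0/(-17))*1 = (0*(-1/17))*1 = 0*1 = 0)
L*(v(0, 0) - 50/148) = 0*(-2 - 50/148) = 0*(-2 - 50*1/148) = 0*(-2 - 25/74) = 0*(-173/74) = 0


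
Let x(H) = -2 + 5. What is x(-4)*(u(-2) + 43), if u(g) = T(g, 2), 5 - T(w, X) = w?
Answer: 150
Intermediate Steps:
T(w, X) = 5 - w
x(H) = 3
u(g) = 5 - g
x(-4)*(u(-2) + 43) = 3*((5 - 1*(-2)) + 43) = 3*((5 + 2) + 43) = 3*(7 + 43) = 3*50 = 150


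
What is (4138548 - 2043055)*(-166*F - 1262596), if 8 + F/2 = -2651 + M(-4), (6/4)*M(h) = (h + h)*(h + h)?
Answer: -2476705086560/3 ≈ -8.2557e+11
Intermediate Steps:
M(h) = 8*h²/3 (M(h) = 2*((h + h)*(h + h))/3 = 2*((2*h)*(2*h))/3 = 2*(4*h²)/3 = 8*h²/3)
F = -15698/3 (F = -16 + 2*(-2651 + (8/3)*(-4)²) = -16 + 2*(-2651 + (8/3)*16) = -16 + 2*(-2651 + 128/3) = -16 + 2*(-7825/3) = -16 - 15650/3 = -15698/3 ≈ -5232.7)
(4138548 - 2043055)*(-166*F - 1262596) = (4138548 - 2043055)*(-166*(-15698/3) - 1262596) = 2095493*(2605868/3 - 1262596) = 2095493*(-1181920/3) = -2476705086560/3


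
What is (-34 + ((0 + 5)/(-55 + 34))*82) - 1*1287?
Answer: -28151/21 ≈ -1340.5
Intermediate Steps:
(-34 + ((0 + 5)/(-55 + 34))*82) - 1*1287 = (-34 + (5/(-21))*82) - 1287 = (-34 + (5*(-1/21))*82) - 1287 = (-34 - 5/21*82) - 1287 = (-34 - 410/21) - 1287 = -1124/21 - 1287 = -28151/21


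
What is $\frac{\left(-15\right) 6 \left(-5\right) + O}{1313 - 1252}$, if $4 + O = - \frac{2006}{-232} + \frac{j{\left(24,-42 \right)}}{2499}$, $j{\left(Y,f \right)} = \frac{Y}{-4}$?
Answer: $\frac{43931355}{5894308} \approx 7.4532$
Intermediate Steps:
$j{\left(Y,f \right)} = - \frac{Y}{4}$ ($j{\left(Y,f \right)} = Y \left(- \frac{1}{4}\right) = - \frac{Y}{4}$)
$O = \frac{448755}{96628}$ ($O = -4 + \left(- \frac{2006}{-232} + \frac{\left(- \frac{1}{4}\right) 24}{2499}\right) = -4 - - \frac{835267}{96628} = -4 + \left(\frac{1003}{116} - \frac{2}{833}\right) = -4 + \frac{835267}{96628} = \frac{448755}{96628} \approx 4.6441$)
$\frac{\left(-15\right) 6 \left(-5\right) + O}{1313 - 1252} = \frac{\left(-15\right) 6 \left(-5\right) + \frac{448755}{96628}}{1313 - 1252} = \frac{\left(-90\right) \left(-5\right) + \frac{448755}{96628}}{61} = \left(450 + \frac{448755}{96628}\right) \frac{1}{61} = \frac{43931355}{96628} \cdot \frac{1}{61} = \frac{43931355}{5894308}$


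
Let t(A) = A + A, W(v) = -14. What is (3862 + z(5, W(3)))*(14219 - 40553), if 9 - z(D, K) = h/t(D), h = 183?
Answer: -507285009/5 ≈ -1.0146e+8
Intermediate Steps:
t(A) = 2*A
z(D, K) = 9 - 183/(2*D)
(3862 + z(5, W(3)))*(14219 - 40553) = (3862 + (9 - 183/2/5))*(14219 - 40553) = (3862 + (9 - 183/2*⅕))*(-26334) = (3862 + (9 - 183/10))*(-26334) = (3862 - 93/10)*(-26334) = (38527/10)*(-26334) = -507285009/5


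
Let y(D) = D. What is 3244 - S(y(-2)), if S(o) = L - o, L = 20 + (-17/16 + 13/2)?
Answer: 51465/16 ≈ 3216.6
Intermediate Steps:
L = 407/16 (L = 20 + (-17*1/16 + 13*(1/2)) = 20 + (-17/16 + 13/2) = 20 + 87/16 = 407/16 ≈ 25.438)
S(o) = 407/16 - o
3244 - S(y(-2)) = 3244 - (407/16 - 1*(-2)) = 3244 - (407/16 + 2) = 3244 - 1*439/16 = 3244 - 439/16 = 51465/16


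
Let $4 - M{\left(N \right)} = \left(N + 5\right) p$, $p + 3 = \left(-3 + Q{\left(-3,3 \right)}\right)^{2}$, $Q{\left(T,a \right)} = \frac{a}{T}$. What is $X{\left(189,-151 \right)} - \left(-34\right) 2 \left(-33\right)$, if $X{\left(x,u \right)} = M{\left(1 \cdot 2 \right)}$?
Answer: $-2331$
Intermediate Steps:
$p = 13$ ($p = -3 + \left(-3 + \frac{3}{-3}\right)^{2} = -3 + \left(-3 + 3 \left(- \frac{1}{3}\right)\right)^{2} = -3 + \left(-3 - 1\right)^{2} = -3 + \left(-4\right)^{2} = -3 + 16 = 13$)
$M{\left(N \right)} = -61 - 13 N$ ($M{\left(N \right)} = 4 - \left(N + 5\right) 13 = 4 - \left(5 + N\right) 13 = 4 - \left(65 + 13 N\right) = -61 - 13 N$)
$X{\left(x,u \right)} = -87$ ($X{\left(x,u \right)} = -61 - 13 \cdot 1 \cdot 2 = -61 - 26 = -87$)
$X{\left(189,-151 \right)} - \left(-34\right) 2 \left(-33\right) = -87 - \left(-34\right) 2 \left(-33\right) = -87 - \left(-68\right) \left(-33\right) = -87 - 2244 = -2331$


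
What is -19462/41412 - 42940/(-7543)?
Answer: 42932353/8220282 ≈ 5.2227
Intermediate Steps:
-19462/41412 - 42940/(-7543) = -19462*1/41412 - 42940*(-1/7543) = -9731/20706 + 2260/397 = 42932353/8220282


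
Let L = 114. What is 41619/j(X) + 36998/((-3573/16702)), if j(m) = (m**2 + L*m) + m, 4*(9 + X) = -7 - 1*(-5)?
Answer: -2477918668112/14324157 ≈ -1.7299e+5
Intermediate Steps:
X = -19/2 (X = -9 + (-7 - 1*(-5))/4 = -9 + (-7 + 5)/4 = -9 + (1/4)*(-2) = -9 - 1/2 = -19/2 ≈ -9.5000)
j(m) = m**2 + 115*m (j(m) = (m**2 + 114*m) + m = m**2 + 115*m)
41619/j(X) + 36998/((-3573/16702)) = 41619/((-19*(115 - 19/2)/2)) + 36998/((-3573/16702)) = 41619/((-19/2*211/2)) + 36998/((-3573*1/16702)) = 41619/(-4009/4) + 36998/(-3573/16702) = 41619*(-4/4009) + 36998*(-16702/3573) = -166476/4009 - 617940596/3573 = -2477918668112/14324157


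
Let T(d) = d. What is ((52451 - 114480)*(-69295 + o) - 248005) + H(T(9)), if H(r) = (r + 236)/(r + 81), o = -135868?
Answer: 229064539045/18 ≈ 1.2726e+10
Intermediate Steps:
H(r) = (236 + r)/(81 + r)
((52451 - 114480)*(-69295 + o) - 248005) + H(T(9)) = ((52451 - 114480)*(-69295 - 135868) - 248005) + (236 + 9)/(81 + 9) = (-62029*(-205163) - 248005) + 245/90 = (12726055727 - 248005) + (1/90)*245 = 12725807722 + 49/18 = 229064539045/18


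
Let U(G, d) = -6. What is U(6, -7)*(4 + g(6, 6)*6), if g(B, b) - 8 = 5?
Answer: -492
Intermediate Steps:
g(B, b) = 13 (g(B, b) = 8 + 5 = 13)
U(6, -7)*(4 + g(6, 6)*6) = -6*(4 + 13*6) = -6*(4 + 78) = -6*82 = -492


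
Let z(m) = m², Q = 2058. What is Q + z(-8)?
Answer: 2122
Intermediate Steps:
Q + z(-8) = 2058 + (-8)² = 2058 + 64 = 2122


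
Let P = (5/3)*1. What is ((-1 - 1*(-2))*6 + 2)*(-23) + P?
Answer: -547/3 ≈ -182.33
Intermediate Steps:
P = 5/3 (P = ((⅓)*5)*1 = (5/3)*1 = 5/3 ≈ 1.6667)
((-1 - 1*(-2))*6 + 2)*(-23) + P = ((-1 - 1*(-2))*6 + 2)*(-23) + 5/3 = ((-1 + 2)*6 + 2)*(-23) + 5/3 = (1*6 + 2)*(-23) + 5/3 = (6 + 2)*(-23) + 5/3 = 8*(-23) + 5/3 = -184 + 5/3 = -547/3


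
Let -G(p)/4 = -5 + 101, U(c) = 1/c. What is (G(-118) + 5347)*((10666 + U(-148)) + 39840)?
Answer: 37097864181/148 ≈ 2.5066e+8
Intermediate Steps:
G(p) = -384 (G(p) = -4*(-5 + 101) = -4*96 = -384)
(G(-118) + 5347)*((10666 + U(-148)) + 39840) = (-384 + 5347)*((10666 + 1/(-148)) + 39840) = 4963*((10666 - 1/148) + 39840) = 4963*(1578567/148 + 39840) = 4963*(7474887/148) = 37097864181/148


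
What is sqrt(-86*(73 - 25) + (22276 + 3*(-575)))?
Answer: sqrt(16423) ≈ 128.15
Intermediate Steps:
sqrt(-86*(73 - 25) + (22276 + 3*(-575))) = sqrt(-86*48 + (22276 - 1725)) = sqrt(-4128 + 20551) = sqrt(16423)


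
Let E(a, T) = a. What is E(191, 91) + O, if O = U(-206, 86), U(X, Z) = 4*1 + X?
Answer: -11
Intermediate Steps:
U(X, Z) = 4 + X
O = -202 (O = 4 - 206 = -202)
E(191, 91) + O = 191 - 202 = -11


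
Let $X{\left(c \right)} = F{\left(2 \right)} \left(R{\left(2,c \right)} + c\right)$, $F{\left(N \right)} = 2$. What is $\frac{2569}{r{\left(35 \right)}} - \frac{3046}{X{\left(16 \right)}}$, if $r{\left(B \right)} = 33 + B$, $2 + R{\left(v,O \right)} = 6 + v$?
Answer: $- \frac{23523}{748} \approx -31.448$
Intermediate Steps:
$R{\left(v,O \right)} = 4 + v$ ($R{\left(v,O \right)} = -2 + \left(6 + v\right) = 4 + v$)
$X{\left(c \right)} = 12 + 2 c$ ($X{\left(c \right)} = 2 \left(\left(4 + 2\right) + c\right) = 2 \left(6 + c\right) = 12 + 2 c$)
$\frac{2569}{r{\left(35 \right)}} - \frac{3046}{X{\left(16 \right)}} = \frac{2569}{33 + 35} - \frac{3046}{12 + 2 \cdot 16} = \frac{2569}{68} - \frac{3046}{12 + 32} = 2569 \cdot \frac{1}{68} - \frac{3046}{44} = \frac{2569}{68} - \frac{1523}{22} = - \frac{23523}{748}$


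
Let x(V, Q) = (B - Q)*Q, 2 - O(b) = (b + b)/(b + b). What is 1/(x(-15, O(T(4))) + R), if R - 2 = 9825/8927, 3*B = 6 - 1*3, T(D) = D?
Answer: 8927/27679 ≈ 0.32252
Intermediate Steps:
B = 1 (B = (6 - 1*3)/3 = (6 - 3)/3 = (⅓)*3 = 1)
O(b) = 1 (O(b) = 2 - (b + b)/(b + b) = 2 - 2*b/(2*b) = 2 - 2*b*1/(2*b) = 2 - 1*1 = 2 - 1 = 1)
x(V, Q) = Q*(1 - Q) (x(V, Q) = (1 - Q)*Q = Q*(1 - Q))
R = 27679/8927 (R = 2 + 9825/8927 = 27679/8927 ≈ 3.1006)
1/(x(-15, O(T(4))) + R) = 1/(1*(1 - 1*1) + 27679/8927) = 1/(1*(1 - 1) + 27679/8927) = 1/(1*0 + 27679/8927) = 1/(0 + 27679/8927) = 1/(27679/8927) = 8927/27679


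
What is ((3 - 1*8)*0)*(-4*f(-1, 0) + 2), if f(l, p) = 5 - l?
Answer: 0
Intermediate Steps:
((3 - 1*8)*0)*(-4*f(-1, 0) + 2) = ((3 - 1*8)*0)*(-4*(5 - 1*(-1)) + 2) = ((3 - 8)*0)*(-4*(5 + 1) + 2) = (-5*0)*(-4*6 + 2) = 0*(-24 + 2) = 0*(-22) = 0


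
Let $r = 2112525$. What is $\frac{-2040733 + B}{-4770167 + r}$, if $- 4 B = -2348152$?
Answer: $\frac{1453695}{2657642} \approx 0.54699$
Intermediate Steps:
$B = 587038$ ($B = \left(- \frac{1}{4}\right) \left(-2348152\right) = 587038$)
$\frac{-2040733 + B}{-4770167 + r} = \frac{-2040733 + 587038}{-4770167 + 2112525} = - \frac{1453695}{-2657642} = \left(-1453695\right) \left(- \frac{1}{2657642}\right) = \frac{1453695}{2657642}$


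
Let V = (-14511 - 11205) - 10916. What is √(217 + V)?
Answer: I*√36415 ≈ 190.83*I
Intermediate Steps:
V = -36632 (V = -25716 - 10916 = -36632)
√(217 + V) = √(217 - 36632) = √(-36415) = I*√36415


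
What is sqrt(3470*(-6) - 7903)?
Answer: I*sqrt(28723) ≈ 169.48*I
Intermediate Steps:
sqrt(3470*(-6) - 7903) = sqrt(-20820 - 7903) = sqrt(-28723) = I*sqrt(28723)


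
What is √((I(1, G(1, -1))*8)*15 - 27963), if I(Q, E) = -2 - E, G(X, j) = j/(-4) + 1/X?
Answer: I*√28353 ≈ 168.38*I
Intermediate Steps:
G(X, j) = 1/X - j/4 (G(X, j) = j*(-¼) + 1/X = -j/4 + 1/X = 1/X - j/4)
√((I(1, G(1, -1))*8)*15 - 27963) = √(((-2 - (1/1 - ¼*(-1)))*8)*15 - 27963) = √(((-2 - (1 + ¼))*8)*15 - 27963) = √(((-2 - 1*5/4)*8)*15 - 27963) = √(((-2 - 5/4)*8)*15 - 27963) = √(-13/4*8*15 - 27963) = √(-26*15 - 27963) = √(-390 - 27963) = √(-28353) = I*√28353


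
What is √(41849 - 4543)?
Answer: √37306 ≈ 193.15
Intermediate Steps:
√(41849 - 4543) = √37306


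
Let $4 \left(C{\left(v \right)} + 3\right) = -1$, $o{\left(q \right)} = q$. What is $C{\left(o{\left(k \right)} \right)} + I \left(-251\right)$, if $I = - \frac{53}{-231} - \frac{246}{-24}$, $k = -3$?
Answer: $- \frac{608359}{231} \approx -2633.6$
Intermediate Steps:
$I = \frac{9683}{924}$ ($I = \left(-53\right) \left(- \frac{1}{231}\right) - - \frac{41}{4} = \frac{53}{231} + \frac{41}{4} = \frac{9683}{924} \approx 10.479$)
$C{\left(v \right)} = - \frac{13}{4}$ ($C{\left(v \right)} = -3 + \frac{1}{4} \left(-1\right) = -3 - \frac{1}{4} = - \frac{13}{4}$)
$C{\left(o{\left(k \right)} \right)} + I \left(-251\right) = - \frac{13}{4} + \frac{9683}{924} \left(-251\right) = - \frac{13}{4} - \frac{2430433}{924} = - \frac{608359}{231}$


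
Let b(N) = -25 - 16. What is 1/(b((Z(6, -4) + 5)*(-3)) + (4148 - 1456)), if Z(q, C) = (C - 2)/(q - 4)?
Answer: 1/2651 ≈ 0.00037722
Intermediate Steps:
Z(q, C) = (-2 + C)/(-4 + q)
b(N) = -41
1/(b((Z(6, -4) + 5)*(-3)) + (4148 - 1456)) = 1/(-41 + (4148 - 1456)) = 1/(-41 + 2692) = 1/2651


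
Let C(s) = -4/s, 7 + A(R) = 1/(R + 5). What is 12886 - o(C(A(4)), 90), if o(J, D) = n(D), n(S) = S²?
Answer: 4786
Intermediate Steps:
A(R) = -7 + 1/(5 + R) (A(R) = -7 + 1/(R + 5) = -7 + 1/(5 + R))
o(J, D) = D²
12886 - o(C(A(4)), 90) = 12886 - 1*90² = 12886 - 1*8100 = 12886 - 8100 = 4786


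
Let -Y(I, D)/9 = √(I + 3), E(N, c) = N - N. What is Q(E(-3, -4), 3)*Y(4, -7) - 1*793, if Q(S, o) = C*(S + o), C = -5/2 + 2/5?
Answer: -793 + 567*√7/10 ≈ -642.99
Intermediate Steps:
E(N, c) = 0
Y(I, D) = -9*√(3 + I) (Y(I, D) = -9*√(I + 3) = -9*√(3 + I))
C = -21/10 (C = -5*½ + 2*(⅕) = -5/2 + ⅖ = -21/10 ≈ -2.1000)
Q(S, o) = -21*S/10 - 21*o/10 (Q(S, o) = -21*(S + o)/10 = -21*S/10 - 21*o/10)
Q(E(-3, -4), 3)*Y(4, -7) - 1*793 = (-21/10*0 - 21/10*3)*(-9*√(3 + 4)) - 1*793 = (0 - 63/10)*(-9*√7) - 793 = -(-567)*√7/10 - 793 = 567*√7/10 - 793 = -793 + 567*√7/10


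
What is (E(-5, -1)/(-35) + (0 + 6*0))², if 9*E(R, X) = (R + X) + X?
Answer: 1/2025 ≈ 0.00049383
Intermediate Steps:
E(R, X) = R/9 + 2*X/9 (E(R, X) = ((R + X) + X)/9 = (R + 2*X)/9 = R/9 + 2*X/9)
(E(-5, -1)/(-35) + (0 + 6*0))² = (((⅑)*(-5) + (2/9)*(-1))/(-35) + (0 + 6*0))² = ((-5/9 - 2/9)*(-1/35) + (0 + 0))² = (-7/9*(-1/35) + 0)² = (1/45 + 0)² = (1/45)² = 1/2025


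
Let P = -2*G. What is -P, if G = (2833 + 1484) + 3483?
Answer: 15600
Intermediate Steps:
G = 7800 (G = 4317 + 3483 = 7800)
P = -15600 (P = -2*7800 = -15600)
-P = -1*(-15600) = 15600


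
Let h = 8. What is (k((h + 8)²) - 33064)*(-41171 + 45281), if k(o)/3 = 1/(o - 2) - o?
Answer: -17659282875/127 ≈ -1.3905e+8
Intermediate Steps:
k(o) = -3*o + 3/(-2 + o) (k(o) = 3*(1/(o - 2) - o) = 3*(1/(-2 + o) - o) = -3*o + 3/(-2 + o))
(k((h + 8)²) - 33064)*(-41171 + 45281) = (3*(1 - ((8 + 8)²)² + 2*(8 + 8)²)/(-2 + (8 + 8)²) - 33064)*(-41171 + 45281) = (3*(1 - (16²)² + 2*16²)/(-2 + 16²) - 33064)*4110 = (3*(1 - 1*256² + 2*256)/(-2 + 256) - 33064)*4110 = (3*(1 - 1*65536 + 512)/254 - 33064)*4110 = (3*(1/254)*(1 - 65536 + 512) - 33064)*4110 = (3*(1/254)*(-65023) - 33064)*4110 = (-195069/254 - 33064)*4110 = -8593325/254*4110 = -17659282875/127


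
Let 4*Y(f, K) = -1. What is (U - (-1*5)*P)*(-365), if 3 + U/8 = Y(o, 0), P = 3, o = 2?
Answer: 4015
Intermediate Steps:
Y(f, K) = -¼ (Y(f, K) = (¼)*(-1) = -¼)
U = -26 (U = -24 + 8*(-¼) = -24 - 2 = -26)
(U - (-1*5)*P)*(-365) = (-26 - (-1*5)*3)*(-365) = (-26 - (-5)*3)*(-365) = (-26 - 1*(-15))*(-365) = (-26 + 15)*(-365) = -11*(-365) = 4015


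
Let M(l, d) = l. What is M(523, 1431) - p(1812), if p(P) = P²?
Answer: -3282821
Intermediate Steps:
M(523, 1431) - p(1812) = 523 - 1*1812² = 523 - 1*3283344 = 523 - 3283344 = -3282821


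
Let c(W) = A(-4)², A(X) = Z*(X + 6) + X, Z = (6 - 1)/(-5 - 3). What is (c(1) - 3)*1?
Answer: 393/16 ≈ 24.563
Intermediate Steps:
Z = -5/8 (Z = 5/(-8) = 5*(-⅛) = -5/8 ≈ -0.62500)
A(X) = -15/4 + 3*X/8 (A(X) = -5*(X + 6)/8 + X = -5*(6 + X)/8 + X = (-15/4 - 5*X/8) + X = -15/4 + 3*X/8)
c(W) = 441/16 (c(W) = (-15/4 + (3/8)*(-4))² = (-15/4 - 3/2)² = (-21/4)² = 441/16)
(c(1) - 3)*1 = (441/16 - 3)*1 = (393/16)*1 = 393/16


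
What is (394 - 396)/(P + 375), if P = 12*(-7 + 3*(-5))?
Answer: -2/111 ≈ -0.018018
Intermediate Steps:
P = -264 (P = 12*(-7 - 15) = 12*(-22) = -264)
(394 - 396)/(P + 375) = (394 - 396)/(-264 + 375) = -2/111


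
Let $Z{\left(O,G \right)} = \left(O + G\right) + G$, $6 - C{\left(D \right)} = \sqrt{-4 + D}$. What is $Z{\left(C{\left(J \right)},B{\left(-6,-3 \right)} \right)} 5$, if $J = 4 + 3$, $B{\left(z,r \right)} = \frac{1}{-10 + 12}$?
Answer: $35 - 5 \sqrt{3} \approx 26.34$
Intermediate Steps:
$B{\left(z,r \right)} = \frac{1}{2}$
$J = 7$
$C{\left(D \right)} = 6 - \sqrt{-4 + D}$
$Z{\left(O,G \right)} = O + 2 G$ ($Z{\left(O,G \right)} = \left(G + O\right) + G = O + 2 G$)
$Z{\left(C{\left(J \right)},B{\left(-6,-3 \right)} \right)} 5 = \left(\left(6 - \sqrt{-4 + 7}\right) + 2 \cdot \frac{1}{2}\right) 5 = \left(\left(6 - \sqrt{3}\right) + 1\right) 5 = \left(7 - \sqrt{3}\right) 5 = 35 - 5 \sqrt{3}$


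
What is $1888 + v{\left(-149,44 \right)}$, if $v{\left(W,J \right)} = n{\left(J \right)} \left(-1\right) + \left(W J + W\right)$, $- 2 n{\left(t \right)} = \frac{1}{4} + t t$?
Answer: $- \frac{30791}{8} \approx -3848.9$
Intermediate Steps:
$n{\left(t \right)} = - \frac{1}{8} - \frac{t^{2}}{2}$ ($n{\left(t \right)} = - \frac{\frac{1}{4} + t t}{2} = - \frac{\frac{1}{4} + t^{2}}{2} = - \frac{1}{8} - \frac{t^{2}}{2}$)
$v{\left(W,J \right)} = \frac{1}{8} + W + \frac{J^{2}}{2} + J W$ ($v{\left(W,J \right)} = \left(- \frac{1}{8} - \frac{J^{2}}{2}\right) \left(-1\right) + \left(W J + W\right) = \left(\frac{1}{8} + \frac{J^{2}}{2}\right) + \left(J W + W\right) = \left(\frac{1}{8} + \frac{J^{2}}{2}\right) + \left(W + J W\right) = \frac{1}{8} + W + \frac{J^{2}}{2} + J W$)
$1888 + v{\left(-149,44 \right)} = 1888 + \left(\frac{1}{8} - 149 + \frac{44^{2}}{2} + 44 \left(-149\right)\right) = 1888 + \left(\frac{1}{8} - 149 + \frac{1}{2} \cdot 1936 - 6556\right) = 1888 + \left(\frac{1}{8} - 149 + 968 - 6556\right) = 1888 - \frac{45895}{8} = - \frac{30791}{8}$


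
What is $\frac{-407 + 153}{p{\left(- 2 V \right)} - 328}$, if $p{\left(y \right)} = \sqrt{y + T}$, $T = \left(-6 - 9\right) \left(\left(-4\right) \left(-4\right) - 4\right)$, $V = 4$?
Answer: $\frac{20828}{26943} + \frac{127 i \sqrt{47}}{26943} \approx 0.77304 + 0.032315 i$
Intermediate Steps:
$T = -180$ ($T = - 15 \left(16 - 4\right) = \left(-15\right) 12 = -180$)
$p{\left(y \right)} = \sqrt{-180 + y}$ ($p{\left(y \right)} = \sqrt{y - 180} = \sqrt{-180 + y}$)
$\frac{-407 + 153}{p{\left(- 2 V \right)} - 328} = \frac{-407 + 153}{\sqrt{-180 - 8} - 328} = - \frac{254}{\sqrt{-180 - 8} - 328} = - \frac{254}{\sqrt{-188} - 328} = - \frac{254}{2 i \sqrt{47} - 328} = - \frac{254}{-328 + 2 i \sqrt{47}}$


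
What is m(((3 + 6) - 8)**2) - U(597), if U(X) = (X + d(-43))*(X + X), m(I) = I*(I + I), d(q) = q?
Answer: -661474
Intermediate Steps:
m(I) = 2*I**2 (m(I) = I*(2*I) = 2*I**2)
U(X) = 2*X*(-43 + X) (U(X) = (X - 43)*(X + X) = (-43 + X)*(2*X) = 2*X*(-43 + X))
m(((3 + 6) - 8)**2) - U(597) = 2*(((3 + 6) - 8)**2)**2 - 2*597*(-43 + 597) = 2*((9 - 8)**2)**2 - 2*597*554 = 2*(1**2)**2 - 1*661476 = 2*1**2 - 661476 = 2*1 - 661476 = 2 - 661476 = -661474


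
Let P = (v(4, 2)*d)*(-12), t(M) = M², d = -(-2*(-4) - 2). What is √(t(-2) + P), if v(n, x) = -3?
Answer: 2*I*√53 ≈ 14.56*I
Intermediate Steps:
d = -6 (d = -(8 - 2) = -1*6 = -6)
P = -216 (P = -3*(-6)*(-12) = 18*(-12) = -216)
√(t(-2) + P) = √((-2)² - 216) = √(4 - 216) = √(-212) = 2*I*√53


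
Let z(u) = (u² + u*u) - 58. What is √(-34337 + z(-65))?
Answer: I*√25945 ≈ 161.07*I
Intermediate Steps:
z(u) = -58 + 2*u² (z(u) = (u² + u²) - 58 = 2*u² - 58 = -58 + 2*u²)
√(-34337 + z(-65)) = √(-34337 + (-58 + 2*(-65)²)) = √(-34337 + (-58 + 2*4225)) = √(-34337 + (-58 + 8450)) = √(-34337 + 8392) = √(-25945) = I*√25945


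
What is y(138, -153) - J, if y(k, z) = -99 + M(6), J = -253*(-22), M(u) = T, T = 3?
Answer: -5662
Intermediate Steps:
M(u) = 3
J = 5566
y(k, z) = -96 (y(k, z) = -99 + 3 = -96)
y(138, -153) - J = -96 - 1*5566 = -96 - 5566 = -5662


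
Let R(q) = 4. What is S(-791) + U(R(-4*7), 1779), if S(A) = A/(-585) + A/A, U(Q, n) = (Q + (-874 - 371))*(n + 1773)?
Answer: -2578697344/585 ≈ -4.4080e+6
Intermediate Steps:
U(Q, n) = (-1245 + Q)*(1773 + n) (U(Q, n) = (Q - 1245)*(1773 + n) = (-1245 + Q)*(1773 + n))
S(A) = 1 - A/585 (S(A) = A*(-1/585) + 1 = -A/585 + 1 = 1 - A/585)
S(-791) + U(R(-4*7), 1779) = (1 - 1/585*(-791)) + (-2207385 - 1245*1779 + 1773*4 + 4*1779) = (1 + 791/585) + (-2207385 - 2214855 + 7092 + 7116) = 1376/585 - 4408032 = -2578697344/585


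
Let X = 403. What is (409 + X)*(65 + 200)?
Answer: 215180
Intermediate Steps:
(409 + X)*(65 + 200) = (409 + 403)*(65 + 200) = 812*265 = 215180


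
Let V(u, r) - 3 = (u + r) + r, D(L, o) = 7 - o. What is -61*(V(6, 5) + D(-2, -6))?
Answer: -1952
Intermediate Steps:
V(u, r) = 3 + u + 2*r (V(u, r) = 3 + ((u + r) + r) = 3 + ((r + u) + r) = 3 + (u + 2*r) = 3 + u + 2*r)
-61*(V(6, 5) + D(-2, -6)) = -61*((3 + 6 + 2*5) + (7 - 1*(-6))) = -61*((3 + 6 + 10) + (7 + 6)) = -61*(19 + 13) = -61*32 = -1952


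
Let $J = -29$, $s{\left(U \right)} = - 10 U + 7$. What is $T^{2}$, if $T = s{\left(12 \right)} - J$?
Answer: $7056$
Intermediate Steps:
$s{\left(U \right)} = 7 - 10 U$
$T = -84$ ($T = \left(7 - 120\right) - -29 = \left(7 - 120\right) + 29 = -113 + 29 = -84$)
$T^{2} = \left(-84\right)^{2} = 7056$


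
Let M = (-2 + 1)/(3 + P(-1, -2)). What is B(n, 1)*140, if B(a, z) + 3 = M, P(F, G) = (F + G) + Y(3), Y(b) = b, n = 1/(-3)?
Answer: -1400/3 ≈ -466.67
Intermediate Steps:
n = -1/3 (n = 1*(-1/3) = -1/3 ≈ -0.33333)
P(F, G) = 3 + F + G (P(F, G) = (F + G) + 3 = 3 + F + G)
M = -1/3 (M = (-2 + 1)/(3 + (3 - 1 - 2)) = -1/(3 + 0) = -1/3 ≈ -0.33333)
B(a, z) = -10/3 (B(a, z) = -3 - 1/3 = -10/3)
B(n, 1)*140 = -10/3*140 = -1400/3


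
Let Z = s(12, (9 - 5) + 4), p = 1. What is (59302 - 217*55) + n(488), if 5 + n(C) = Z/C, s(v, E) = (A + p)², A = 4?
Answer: 23112681/488 ≈ 47362.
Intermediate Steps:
s(v, E) = 25 (s(v, E) = (4 + 1)² = 5² = 25)
Z = 25
n(C) = -5 + 25/C
(59302 - 217*55) + n(488) = (59302 - 217*55) + (-5 + 25/488) = (59302 - 11935) + (-5 + 25*(1/488)) = 47367 + (-5 + 25/488) = 47367 - 2415/488 = 23112681/488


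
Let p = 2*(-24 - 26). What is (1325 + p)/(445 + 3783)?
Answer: 175/604 ≈ 0.28973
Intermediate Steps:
p = -100 (p = 2*(-50) = -100)
(1325 + p)/(445 + 3783) = (1325 - 100)/(445 + 3783) = 1225/4228 = 1225*(1/4228) = 175/604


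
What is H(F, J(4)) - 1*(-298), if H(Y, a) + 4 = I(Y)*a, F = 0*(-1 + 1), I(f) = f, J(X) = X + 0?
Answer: 294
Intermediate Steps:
J(X) = X
F = 0 (F = 0*0 = 0)
H(Y, a) = -4 + Y*a
H(F, J(4)) - 1*(-298) = (-4 + 0*4) - 1*(-298) = (-4 + 0) + 298 = -4 + 298 = 294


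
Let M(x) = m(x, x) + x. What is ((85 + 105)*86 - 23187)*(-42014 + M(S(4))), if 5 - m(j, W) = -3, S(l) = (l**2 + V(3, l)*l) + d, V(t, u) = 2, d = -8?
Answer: 287505530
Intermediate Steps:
S(l) = -8 + l**2 + 2*l (S(l) = (l**2 + 2*l) - 8 = -8 + l**2 + 2*l)
m(j, W) = 8 (m(j, W) = 5 - 1*(-3) = 5 + 3 = 8)
M(x) = 8 + x
((85 + 105)*86 - 23187)*(-42014 + M(S(4))) = ((85 + 105)*86 - 23187)*(-42014 + (8 + (-8 + 4**2 + 2*4))) = (190*86 - 23187)*(-42014 + (8 + (-8 + 16 + 8))) = (16340 - 23187)*(-42014 + (8 + 16)) = -6847*(-42014 + 24) = -6847*(-41990) = 287505530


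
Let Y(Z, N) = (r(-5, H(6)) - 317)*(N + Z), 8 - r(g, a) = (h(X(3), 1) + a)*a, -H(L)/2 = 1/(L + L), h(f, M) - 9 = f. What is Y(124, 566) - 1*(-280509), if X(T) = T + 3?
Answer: 414029/6 ≈ 69005.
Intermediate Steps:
X(T) = 3 + T
h(f, M) = 9 + f
H(L) = -1/L (H(L) = -2/(L + L) = -2*1/(2*L) = -1/L)
r(g, a) = 8 - a*(15 + a) (r(g, a) = 8 - ((9 + (3 + 3)) + a)*a = 8 - ((9 + 6) + a)*a = 8 - (15 + a)*a = 8 - a*(15 + a))
Y(Z, N) = -11035*N/36 - 11035*Z/36 (Y(Z, N) = ((8 - (-1/6)² - (-15)/6) - 317)*(N + Z) = ((8 - (-1*⅙)² - (-15)/6) - 317)*(N + Z) = ((8 - (-⅙)² - 15*(-⅙)) - 317)*(N + Z) = ((8 - 1*1/36 + 5/2) - 317)*(N + Z) = ((8 - 1/36 + 5/2) - 317)*(N + Z) = (377/36 - 317)*(N + Z) = -11035*(N + Z)/36 = -11035*N/36 - 11035*Z/36)
Y(124, 566) - 1*(-280509) = (-11035/36*566 - 11035/36*124) - 1*(-280509) = (-3122905/18 - 342085/9) + 280509 = -1269025/6 + 280509 = 414029/6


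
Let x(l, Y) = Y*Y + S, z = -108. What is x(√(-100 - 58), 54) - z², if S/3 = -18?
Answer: -8802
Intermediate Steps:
S = -54 (S = 3*(-18) = -54)
x(l, Y) = -54 + Y² (x(l, Y) = Y*Y - 54 = Y² - 54 = -54 + Y²)
x(√(-100 - 58), 54) - z² = (-54 + 54²) - 1*(-108)² = (-54 + 2916) - 1*11664 = 2862 - 11664 = -8802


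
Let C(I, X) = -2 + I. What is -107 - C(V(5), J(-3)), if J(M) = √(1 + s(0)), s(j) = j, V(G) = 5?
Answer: -110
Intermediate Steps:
J(M) = 1 (J(M) = √(1 + 0) = √1 = 1)
-107 - C(V(5), J(-3)) = -107 - (-2 + 5) = -107 - 1*3 = -107 - 3 = -110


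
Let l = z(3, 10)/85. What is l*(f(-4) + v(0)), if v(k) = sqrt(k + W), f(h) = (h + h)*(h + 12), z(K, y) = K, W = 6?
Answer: -192/85 + 3*sqrt(6)/85 ≈ -2.1724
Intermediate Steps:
l = 3/85 ≈ 0.035294
f(h) = 2*h*(12 + h) (f(h) = (2*h)*(12 + h) = 2*h*(12 + h))
v(k) = sqrt(6 + k) (v(k) = sqrt(k + 6) = sqrt(6 + k))
l*(f(-4) + v(0)) = 3*(2*(-4)*(12 - 4) + sqrt(6 + 0))/85 = 3*(2*(-4)*8 + sqrt(6))/85 = 3*(-64 + sqrt(6))/85 = -192/85 + 3*sqrt(6)/85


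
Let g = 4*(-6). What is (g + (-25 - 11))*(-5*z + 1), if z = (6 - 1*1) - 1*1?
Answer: 1140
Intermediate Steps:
z = 4 (z = (6 - 1) - 1 = 5 - 1 = 4)
g = -24
(g + (-25 - 11))*(-5*z + 1) = (-24 + (-25 - 11))*(-5*4 + 1) = (-24 - 36)*(-20 + 1) = -60*(-19) = 1140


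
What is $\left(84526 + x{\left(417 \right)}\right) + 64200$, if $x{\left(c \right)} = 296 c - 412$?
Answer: $271746$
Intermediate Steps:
$x{\left(c \right)} = -412 + 296 c$
$\left(84526 + x{\left(417 \right)}\right) + 64200 = \left(84526 + \left(-412 + 296 \cdot 417\right)\right) + 64200 = \left(84526 + \left(-412 + 123432\right)\right) + 64200 = \left(84526 + 123020\right) + 64200 = 207546 + 64200 = 271746$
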